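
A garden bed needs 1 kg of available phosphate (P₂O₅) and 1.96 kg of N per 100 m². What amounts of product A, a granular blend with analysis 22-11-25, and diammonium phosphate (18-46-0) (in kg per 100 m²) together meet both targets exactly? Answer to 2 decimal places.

With a, b = kg per 100 m² of product A and diammonium phosphate:
P₂O₅: 0.11·a + 0.46·b = 1
N: 0.22·a + 0.18·b = 1.96
Eliminate b: (row1) − 0.46/0.18·(row2) → -0.452222·a = -4.00889, so a = 8.86486.
Then b = (1.96 − 0.22·8.86486) / 0.18 = 0.0540541.

8.86 kg product A, 0.05 kg diammonium phosphate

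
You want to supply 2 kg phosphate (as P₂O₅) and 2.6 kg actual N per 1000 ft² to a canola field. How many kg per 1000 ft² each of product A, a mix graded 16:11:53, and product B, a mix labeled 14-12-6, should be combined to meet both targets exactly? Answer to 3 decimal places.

Per-1000 ft² balance (a = product A, b = product B):
P₂O₅: 0.11·a + 0.12·b = 2
N: 0.16·a + 0.14·b = 2.6
Eliminate a: (row1) − 0.11/0.16·(row2) → 0.02375·b = 0.2125, so b = 8.94737.
Back-substitute: a = (2 − 0.12·8.94737) / 0.11 = 8.42105.

8.421 kg product A, 8.947 kg product B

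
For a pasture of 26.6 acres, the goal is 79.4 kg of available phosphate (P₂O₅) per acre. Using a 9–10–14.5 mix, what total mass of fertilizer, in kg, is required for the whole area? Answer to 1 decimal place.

21120.4 kg

Product per acre = 79.4 / 10% = 794 kg.
Total product = 794 × 26.6 = 21120.4 kg.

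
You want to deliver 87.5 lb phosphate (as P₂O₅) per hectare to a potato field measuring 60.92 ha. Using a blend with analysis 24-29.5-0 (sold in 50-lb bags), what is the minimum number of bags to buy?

362 bags

Product per hectare = 87.5 / 29.5% = 296.61 lb.
Total product = 296.61 × 60.92 = 18069.5 lb.
Bags = ⌈18069.5 / 50⌉ = 362.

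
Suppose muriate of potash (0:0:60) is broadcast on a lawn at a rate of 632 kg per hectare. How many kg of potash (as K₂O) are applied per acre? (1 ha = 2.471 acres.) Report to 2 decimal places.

K₂O per hectare = 632 × 60% = 379.2 kg.
Convert to per acre: 379.2 × 0.404694 = 153.4601 kg.

153.46 kg K₂O per acre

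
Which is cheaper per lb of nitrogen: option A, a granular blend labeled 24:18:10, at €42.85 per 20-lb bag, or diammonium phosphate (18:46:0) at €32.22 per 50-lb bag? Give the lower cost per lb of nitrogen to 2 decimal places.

option A: N per bag = 20 × 24% = 4.8 lb; cost = 42.85 / 4.8 = €8.9271/lb N.
diammonium phosphate: N per bag = 50 × 18% = 9 lb; cost = 32.22 / 9 = €3.5800/lb N.
diammonium phosphate is cheaper.

€3.58 per lb N (diammonium phosphate)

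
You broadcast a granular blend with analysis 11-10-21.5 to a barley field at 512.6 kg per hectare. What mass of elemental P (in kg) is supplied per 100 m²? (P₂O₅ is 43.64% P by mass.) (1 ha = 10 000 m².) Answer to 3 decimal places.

P₂O₅ per hectare = 512.6 × 10% = 51.26 kg.
Elemental P = 51.26 × 0.4364 = 22.3699 kg per hectare.
Convert to per 100 m²: 22.3699 × 0.01 = 0.223699 kg.

0.224 kg P per hundred sq m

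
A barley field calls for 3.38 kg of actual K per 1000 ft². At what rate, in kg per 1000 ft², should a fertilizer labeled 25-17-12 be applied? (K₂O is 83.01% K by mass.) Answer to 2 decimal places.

As K₂O: 3.38 / 0.8301 = 4.0718 kg per 1000 ft².
Product per 1000 ft² = 4.0718 / 12% = 33.9317 kg.

33.93 kg of product per thousand sq ft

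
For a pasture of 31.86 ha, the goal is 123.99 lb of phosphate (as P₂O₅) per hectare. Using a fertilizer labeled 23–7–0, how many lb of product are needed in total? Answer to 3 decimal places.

56433.163 lb

Product per hectare = 123.99 / 7% = 1771.29 lb.
Total product = 1771.29 × 31.86 = 56433.1629 lb.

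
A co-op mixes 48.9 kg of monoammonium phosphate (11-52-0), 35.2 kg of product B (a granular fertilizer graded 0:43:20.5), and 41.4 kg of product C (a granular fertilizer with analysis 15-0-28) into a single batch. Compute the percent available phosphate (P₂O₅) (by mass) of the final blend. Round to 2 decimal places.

Total mass = 48.9 + 35.2 + 41.4 = 125.5 kg.
P₂O₅ mass = 52%×48.9 + 43%×35.2 + 0%×41.4 = 40.564 kg.
% P₂O₅ = 40.564 / 125.5 = 32.3219%.

32.32% P₂O₅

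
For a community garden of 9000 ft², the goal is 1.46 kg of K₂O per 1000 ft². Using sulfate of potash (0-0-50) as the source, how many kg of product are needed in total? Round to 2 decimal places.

Product per 1000 ft² = 1.46 / 50% = 2.92 kg.
Total product = 2.92 × 9000 / 1000 = 26.28 kg.

26.28 kg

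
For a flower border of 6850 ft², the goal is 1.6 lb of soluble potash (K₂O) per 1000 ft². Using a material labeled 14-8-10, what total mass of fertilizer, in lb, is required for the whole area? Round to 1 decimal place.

Product per 1000 ft² = 1.6 / 10% = 16 lb.
Total product = 16 × 6850 / 1000 = 109.6 lb.

109.6 lb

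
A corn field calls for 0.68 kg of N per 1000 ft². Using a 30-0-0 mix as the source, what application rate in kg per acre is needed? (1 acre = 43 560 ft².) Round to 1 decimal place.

Product per 1000 ft² = 0.68 / 30% = 2.26667 kg.
Convert to per acre: 2.26667 × 43.56 = 98.736 kg.

98.7 kg of product per acre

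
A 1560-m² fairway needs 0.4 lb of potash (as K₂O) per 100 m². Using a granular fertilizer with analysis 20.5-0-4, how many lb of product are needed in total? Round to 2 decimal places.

Product per 100 m² = 0.4 / 4% = 10 lb.
Total product = 10 × 1560 / 100 = 156 lb.

156.00 lb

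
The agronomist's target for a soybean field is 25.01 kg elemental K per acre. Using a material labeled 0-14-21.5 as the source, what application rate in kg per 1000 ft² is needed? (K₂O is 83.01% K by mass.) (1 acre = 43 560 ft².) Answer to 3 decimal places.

3.217 kg of product per thousand sq ft

As K₂O: 25.01 / 0.8301 = 30.1289 kg per acre.
Product per acre = 30.1289 / 21.5% = 140.134 kg.
Convert to per 1000 ft²: 140.134 × 0.0229568 = 3.21704 kg.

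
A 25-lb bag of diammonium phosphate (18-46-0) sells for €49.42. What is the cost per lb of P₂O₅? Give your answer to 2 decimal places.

€4.30 per lb P₂O₅

P₂O₅ in bag = 25 × 46% = 11.5 lb.
Cost per lb P₂O₅ = €49.42 / 11.5 = €4.2974.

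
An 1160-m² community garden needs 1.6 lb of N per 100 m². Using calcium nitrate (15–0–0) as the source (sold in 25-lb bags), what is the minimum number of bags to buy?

Product per 100 m² = 1.6 / 15% = 10.6667 lb.
Total product = 10.6667 × 1160 / 100 = 123.733 lb.
Bags = ⌈123.733 / 25⌉ = 5.

5 bags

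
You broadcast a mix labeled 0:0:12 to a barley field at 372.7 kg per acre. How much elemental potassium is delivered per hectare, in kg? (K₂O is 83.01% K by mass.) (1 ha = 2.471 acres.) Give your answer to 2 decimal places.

91.74 kg K per hectare

K₂O per acre = 372.7 × 12% = 44.724 kg.
Elemental K = 44.724 × 0.8301 = 37.1254 kg per acre.
Convert to per hectare: 37.1254 × 2.471 = 91.7368 kg.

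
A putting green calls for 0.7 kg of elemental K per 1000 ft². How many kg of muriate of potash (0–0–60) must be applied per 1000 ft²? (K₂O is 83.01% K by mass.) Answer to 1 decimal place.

As K₂O: 0.7 / 0.8301 = 0.843272 kg per 1000 ft².
Product per 1000 ft² = 0.843272 / 60% = 1.40545 kg.

1.4 kg of product per thousand sq ft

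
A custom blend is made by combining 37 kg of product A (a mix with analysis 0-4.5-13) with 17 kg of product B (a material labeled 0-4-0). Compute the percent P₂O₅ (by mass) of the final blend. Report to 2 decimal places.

4.34% P₂O₅

Total mass = 37 + 17 = 54 kg.
P₂O₅ mass = 4.5%×37 + 4%×17 = 2.345 kg.
% P₂O₅ = 2.345 / 54 = 4.34259%.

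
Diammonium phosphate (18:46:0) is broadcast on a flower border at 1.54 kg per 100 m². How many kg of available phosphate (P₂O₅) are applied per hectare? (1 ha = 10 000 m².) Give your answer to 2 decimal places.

70.84 kg P₂O₅ per hectare

P₂O₅ per 100 m² = 1.54 × 46% = 0.7084 kg.
Convert to per hectare: 0.7084 × 100 = 70.84 kg.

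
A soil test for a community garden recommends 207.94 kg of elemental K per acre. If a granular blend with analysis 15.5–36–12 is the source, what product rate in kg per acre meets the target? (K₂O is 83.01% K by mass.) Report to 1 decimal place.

As K₂O: 207.94 / 0.8301 = 250.5 kg per acre.
Product per acre = 250.5 / 12% = 2087.499 kg.

2087.5 kg of product per acre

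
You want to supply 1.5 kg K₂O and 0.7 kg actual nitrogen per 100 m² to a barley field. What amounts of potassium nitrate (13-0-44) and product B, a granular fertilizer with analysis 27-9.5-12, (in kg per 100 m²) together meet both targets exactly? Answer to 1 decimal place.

3.1 kg potassium nitrate, 1.1 kg product B

Let a = kg of potassium nitrate, b = kg of product B (per 100 m²).
K₂O: 0.44·a + 0.12·b = 1.5
N: 0.13·a + 0.27·b = 0.7
Eliminate a: (row1) − 0.44/0.13·(row2) → -0.793846·b = -0.869231, so b = 1.09496.
Back-substitute: a = (1.5 − 0.12·1.09496) / 0.44 = 3.11047.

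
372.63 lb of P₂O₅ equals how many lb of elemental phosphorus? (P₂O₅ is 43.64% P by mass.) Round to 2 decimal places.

162.62 lb P

P = 372.63 × 0.4364 = 162.616 lb.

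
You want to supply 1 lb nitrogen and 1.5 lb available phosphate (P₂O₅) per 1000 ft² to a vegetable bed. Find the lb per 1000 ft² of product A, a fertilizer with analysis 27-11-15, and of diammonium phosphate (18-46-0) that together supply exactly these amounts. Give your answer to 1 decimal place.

1.8 lb product A, 2.8 lb diammonium phosphate

With a, b = lb per 1000 ft² of product A and diammonium phosphate:
N: 0.27·a + 0.18·b = 1
P₂O₅: 0.11·a + 0.46·b = 1.5
Eliminate b: (row1) − 0.18/0.46·(row2) → 0.226957·a = 0.413043, so a = 1.81992.
Then b = (1.5 − 0.11·1.81992) / 0.46 = 2.82567.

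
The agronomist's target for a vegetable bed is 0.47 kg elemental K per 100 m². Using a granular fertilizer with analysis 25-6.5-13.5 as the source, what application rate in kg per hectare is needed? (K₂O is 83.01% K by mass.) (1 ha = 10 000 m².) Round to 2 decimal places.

419.41 kg of product per hectare

As K₂O: 0.47 / 0.8301 = 0.566197 kg per 100 m².
Product per 100 m² = 0.566197 / 13.5% = 4.19405 kg.
Convert to per hectare: 4.19405 × 100 = 419.405 kg.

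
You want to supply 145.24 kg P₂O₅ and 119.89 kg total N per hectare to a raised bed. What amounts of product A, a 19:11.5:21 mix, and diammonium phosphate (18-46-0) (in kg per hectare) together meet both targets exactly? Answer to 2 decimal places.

Per-hectare balance (a = product A, b = diammonium phosphate):
P₂O₅: 0.115·a + 0.46·b = 145.24
N: 0.19·a + 0.18·b = 119.89
From row1: a = (145.24 − 0.46·b) / 0.115.
Into row2: 0.19·(145.24 − 0.46·b)/0.115 + 0.18·b = 119.89 → b = 207.0202, a = 434.876.

434.88 kg product A, 207.02 kg diammonium phosphate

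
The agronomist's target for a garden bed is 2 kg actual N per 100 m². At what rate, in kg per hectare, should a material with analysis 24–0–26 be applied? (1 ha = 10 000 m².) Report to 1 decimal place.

Product per 100 m² = 2 / 24% = 8.33333 kg.
Convert to per hectare: 8.33333 × 100 = 833.333 kg.

833.3 kg of product per hectare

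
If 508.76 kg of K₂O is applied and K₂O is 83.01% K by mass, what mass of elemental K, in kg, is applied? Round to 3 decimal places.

422.322 kg K

K = 508.76 × 0.8301 = 422.3217 kg.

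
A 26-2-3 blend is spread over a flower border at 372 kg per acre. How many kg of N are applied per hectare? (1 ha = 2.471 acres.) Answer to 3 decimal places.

nitrogen per acre = 372 × 26% = 96.72 kg.
Convert to per hectare: 96.72 × 2.471 = 238.9951 kg.

238.995 kg N per hectare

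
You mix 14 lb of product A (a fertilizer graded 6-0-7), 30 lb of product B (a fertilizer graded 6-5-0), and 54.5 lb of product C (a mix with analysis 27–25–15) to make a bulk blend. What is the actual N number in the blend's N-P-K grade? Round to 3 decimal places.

17.619% N

Total mass = 14 + 30 + 54.5 = 98.5 lb.
N mass = 6%×14 + 6%×30 + 27%×54.5 = 17.355 lb.
% N = 17.355 / 98.5 = 17.6193%.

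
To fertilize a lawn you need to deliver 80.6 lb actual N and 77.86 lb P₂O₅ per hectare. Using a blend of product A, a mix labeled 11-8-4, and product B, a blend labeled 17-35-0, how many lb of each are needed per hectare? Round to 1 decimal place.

601.4 lb product A, 85.0 lb product B

Per-hectare balance (a = product A, b = product B):
N: 0.11·a + 0.17·b = 80.6
P₂O₅: 0.08·a + 0.35·b = 77.86
Eliminate b: (row1) − 0.17/0.35·(row2) → 0.0711429·a = 42.7823, so a = 601.357.
Then b = (77.86 − 0.08·601.357) / 0.35 = 85.004.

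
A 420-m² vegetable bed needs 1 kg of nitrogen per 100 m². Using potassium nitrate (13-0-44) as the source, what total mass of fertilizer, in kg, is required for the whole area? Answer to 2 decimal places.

Product per 100 m² = 1 / 13% = 7.69231 kg.
Total product = 7.69231 × 420 / 100 = 32.3077 kg.

32.31 kg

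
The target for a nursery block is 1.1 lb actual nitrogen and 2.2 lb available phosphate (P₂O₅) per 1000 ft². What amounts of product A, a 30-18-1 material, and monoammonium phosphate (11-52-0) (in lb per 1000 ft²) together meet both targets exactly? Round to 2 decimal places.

2.42 lb product A, 3.39 lb monoammonium phosphate

With a, b = lb per 1000 ft² of product A and monoammonium phosphate:
N: 0.3·a + 0.11·b = 1.1
P₂O₅: 0.18·a + 0.52·b = 2.2
Eliminate b: (row1) − 0.11/0.52·(row2) → 0.261923·a = 0.634615, so a = 2.42291.
Then b = (2.2 − 0.18·2.42291) / 0.52 = 3.39207.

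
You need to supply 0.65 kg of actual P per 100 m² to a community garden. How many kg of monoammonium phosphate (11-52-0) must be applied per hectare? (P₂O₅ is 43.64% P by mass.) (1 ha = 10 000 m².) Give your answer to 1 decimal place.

As P₂O₅: 0.65 / 0.4364 = 1.48946 kg per 100 m².
Product per 100 m² = 1.48946 / 52% = 2.86434 kg.
Convert to per hectare: 2.86434 × 100 = 286.434 kg.

286.4 kg of product per hectare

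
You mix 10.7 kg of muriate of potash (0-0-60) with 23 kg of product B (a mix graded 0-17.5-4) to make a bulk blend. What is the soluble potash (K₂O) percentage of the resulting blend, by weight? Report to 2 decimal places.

Total mass = 10.7 + 23 = 33.7 kg.
K₂O mass = 60%×10.7 + 4%×23 = 7.34 kg.
% K₂O = 7.34 / 33.7 = 21.7804%.

21.78% K₂O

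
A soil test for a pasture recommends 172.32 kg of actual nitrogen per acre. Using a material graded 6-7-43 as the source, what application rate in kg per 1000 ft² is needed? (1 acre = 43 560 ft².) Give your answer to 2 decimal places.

65.93 kg of product per thousand sq ft

Product per acre = 172.32 / 6% = 2872 kg.
Convert to per 1000 ft²: 2872 × 0.0229568 = 65.932 kg.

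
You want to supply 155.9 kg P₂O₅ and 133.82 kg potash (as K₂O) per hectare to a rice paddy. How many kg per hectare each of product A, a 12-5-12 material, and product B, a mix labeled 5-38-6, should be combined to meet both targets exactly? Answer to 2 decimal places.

974.12 kg product A, 282.09 kg product B

With a, b = kg per hectare of product A and product B:
P₂O₅: 0.05·a + 0.38·b = 155.9
K₂O: 0.12·a + 0.06·b = 133.82
Eliminate a: (row1) − 0.05/0.12·(row2) → 0.355·b = 100.142, so b = 282.089.
Back-substitute: a = (155.9 − 0.38·282.089) / 0.05 = 974.122.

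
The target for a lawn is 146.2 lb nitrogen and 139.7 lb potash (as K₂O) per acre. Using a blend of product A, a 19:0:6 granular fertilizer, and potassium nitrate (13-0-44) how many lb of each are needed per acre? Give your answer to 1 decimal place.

609.1 lb product A, 234.4 lb potassium nitrate

Let a = lb of product A, b = lb of potassium nitrate (per acre).
N: 0.19·a + 0.13·b = 146.2
K₂O: 0.06·a + 0.44·b = 139.7
Eliminate b: (row1) − 0.13/0.44·(row2) → 0.172273·a = 104.925, so a = 609.063.
Then b = (139.7 − 0.06·609.063) / 0.44 = 234.446.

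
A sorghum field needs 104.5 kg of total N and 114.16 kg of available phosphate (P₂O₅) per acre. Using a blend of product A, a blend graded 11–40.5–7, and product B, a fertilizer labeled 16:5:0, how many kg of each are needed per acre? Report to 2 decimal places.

With a, b = kg per acre of product A and product B:
N: 0.11·a + 0.16·b = 104.5
P₂O₅: 0.405·a + 0.05·b = 114.16
Eliminate b: (row1) − 0.16/0.05·(row2) → -1.186·a = -260.812, so a = 219.909.
Then b = (114.16 − 0.405·219.909) / 0.05 = 501.938.

219.91 kg product A, 501.94 kg product B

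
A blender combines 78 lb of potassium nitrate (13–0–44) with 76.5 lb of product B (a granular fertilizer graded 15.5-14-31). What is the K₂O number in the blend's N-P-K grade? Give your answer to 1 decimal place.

Total mass = 78 + 76.5 = 154.5 lb.
K₂O mass = 44%×78 + 31%×76.5 = 58.035 lb.
% K₂O = 58.035 / 154.5 = 37.5631%.

37.6% K₂O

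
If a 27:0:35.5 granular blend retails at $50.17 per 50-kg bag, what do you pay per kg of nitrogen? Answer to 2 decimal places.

$3.72 per kg N

N in bag = 50 × 27% = 13.5 kg.
Cost per kg N = $50.17 / 13.5 = $3.7163.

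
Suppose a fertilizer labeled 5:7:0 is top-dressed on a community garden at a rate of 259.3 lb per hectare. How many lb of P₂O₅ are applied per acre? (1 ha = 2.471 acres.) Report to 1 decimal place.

P₂O₅ per hectare = 259.3 × 7% = 18.151 lb.
Convert to per acre: 18.151 × 0.404694 = 7.34561 lb.

7.3 lb P₂O₅ per acre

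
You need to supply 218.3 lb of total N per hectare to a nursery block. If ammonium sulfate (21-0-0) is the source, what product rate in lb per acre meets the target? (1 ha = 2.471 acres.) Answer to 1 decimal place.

Product per hectare = 218.3 / 21% = 1039.52 lb.
Convert to per acre: 1039.52 × 0.404694 = 420.69 lb.

420.7 lb of product per acre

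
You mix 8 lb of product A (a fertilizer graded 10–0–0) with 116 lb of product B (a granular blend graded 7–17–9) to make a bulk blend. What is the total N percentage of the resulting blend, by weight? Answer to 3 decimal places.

7.194% N

Total mass = 8 + 116 = 124 lb.
N mass = 10%×8 + 7%×116 = 8.92 lb.
% N = 8.92 / 124 = 7.19355%.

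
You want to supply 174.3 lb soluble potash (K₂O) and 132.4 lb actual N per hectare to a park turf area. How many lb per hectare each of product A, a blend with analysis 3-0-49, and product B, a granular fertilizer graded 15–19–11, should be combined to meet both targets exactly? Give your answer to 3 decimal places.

164.972 lb product A, 849.672 lb product B

Let a = lb of product A, b = lb of product B (per hectare).
K₂O: 0.49·a + 0.11·b = 174.3
N: 0.03·a + 0.15·b = 132.4
Solving simultaneously: a = 164.9715, b = 849.6724.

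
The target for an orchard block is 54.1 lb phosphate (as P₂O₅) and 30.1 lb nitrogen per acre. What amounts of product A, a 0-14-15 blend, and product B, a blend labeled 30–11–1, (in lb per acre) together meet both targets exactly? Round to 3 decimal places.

307.595 lb product A, 100.333 lb product B

Let a = lb of product A, b = lb of product B (per acre).
P₂O₅: 0.14·a + 0.11·b = 54.1
N: 0·a + 0.3·b = 30.1
Solving simultaneously: a = 307.5952, b = 100.3333.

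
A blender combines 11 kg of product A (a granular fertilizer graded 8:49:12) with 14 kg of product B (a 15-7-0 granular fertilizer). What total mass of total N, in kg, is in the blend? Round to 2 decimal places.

2.98 kg N

N mass = 8%×11 + 15%×14 = 2.98 kg.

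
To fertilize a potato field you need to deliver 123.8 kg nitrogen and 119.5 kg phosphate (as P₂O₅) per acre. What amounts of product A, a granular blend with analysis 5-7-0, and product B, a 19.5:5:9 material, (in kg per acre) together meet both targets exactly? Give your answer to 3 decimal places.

1534.753 kg product A, 241.345 kg product B

Let a = kg of product A, b = kg of product B (per acre).
N: 0.05·a + 0.195·b = 123.8
P₂O₅: 0.07·a + 0.05·b = 119.5
Solving simultaneously: a = 1534.7534, b = 241.3453.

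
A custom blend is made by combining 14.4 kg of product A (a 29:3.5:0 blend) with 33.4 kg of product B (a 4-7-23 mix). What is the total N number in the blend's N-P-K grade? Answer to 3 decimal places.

Total mass = 14.4 + 33.4 = 47.8 kg.
N mass = 29%×14.4 + 4%×33.4 = 5.512 kg.
% N = 5.512 / 47.8 = 11.5314%.

11.531% N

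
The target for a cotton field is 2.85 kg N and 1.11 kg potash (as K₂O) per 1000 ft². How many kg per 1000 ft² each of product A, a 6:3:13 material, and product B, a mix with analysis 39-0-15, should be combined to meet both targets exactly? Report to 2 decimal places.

Let a = kg of product A, b = kg of product B (per 1000 ft²).
N: 0.06·a + 0.39·b = 2.85
K₂O: 0.13·a + 0.15·b = 1.11
Solving simultaneously: a = 0.129496, b = 7.28777.

0.13 kg product A, 7.29 kg product B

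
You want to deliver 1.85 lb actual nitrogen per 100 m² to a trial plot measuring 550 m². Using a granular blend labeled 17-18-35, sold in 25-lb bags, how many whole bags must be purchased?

3 bags

Product per 100 m² = 1.85 / 17% = 10.8824 lb.
Total product = 10.8824 × 550 / 100 = 59.8529 lb.
Bags = ⌈59.8529 / 25⌉ = 3.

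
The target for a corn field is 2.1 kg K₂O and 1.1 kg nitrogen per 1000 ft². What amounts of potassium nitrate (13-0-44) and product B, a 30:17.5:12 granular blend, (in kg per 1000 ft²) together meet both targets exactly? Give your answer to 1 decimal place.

4.3 kg potassium nitrate, 1.8 kg product B

Let a = kg of potassium nitrate, b = kg of product B (per 1000 ft²).
K₂O: 0.44·a + 0.12·b = 2.1
N: 0.13·a + 0.3·b = 1.1
Solving simultaneously: a = 4.27835, b = 1.81271.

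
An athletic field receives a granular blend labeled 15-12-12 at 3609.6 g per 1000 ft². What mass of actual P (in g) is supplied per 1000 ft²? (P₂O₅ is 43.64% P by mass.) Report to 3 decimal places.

P₂O₅ per 1000 ft² = 3609.6 × 12% = 433.152 g.
Elemental P = 433.152 × 0.4364 = 189.0275 g per 1000 ft².

189.028 g P per thousand sq ft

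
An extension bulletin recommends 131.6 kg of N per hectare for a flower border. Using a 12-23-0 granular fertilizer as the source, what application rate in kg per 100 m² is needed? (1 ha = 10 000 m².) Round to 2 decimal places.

10.97 kg of product per hundred sq m

Product per hectare = 131.6 / 12% = 1096.67 kg.
Convert to per 100 m²: 1096.67 × 0.01 = 10.9667 kg.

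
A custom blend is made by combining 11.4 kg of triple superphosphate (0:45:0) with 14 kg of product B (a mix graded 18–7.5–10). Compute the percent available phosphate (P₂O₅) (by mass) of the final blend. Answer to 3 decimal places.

24.331% P₂O₅

Total mass = 11.4 + 14 = 25.4 kg.
P₂O₅ mass = 45%×11.4 + 7.5%×14 = 6.18 kg.
% P₂O₅ = 6.18 / 25.4 = 24.3307%.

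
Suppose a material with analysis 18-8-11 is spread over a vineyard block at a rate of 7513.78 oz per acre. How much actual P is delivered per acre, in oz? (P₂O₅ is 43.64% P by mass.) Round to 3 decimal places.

262.321 oz P per acre

P₂O₅ per acre = 7513.78 × 8% = 601.102 oz.
Elemental P = 601.102 × 0.4364 = 262.3211 oz per acre.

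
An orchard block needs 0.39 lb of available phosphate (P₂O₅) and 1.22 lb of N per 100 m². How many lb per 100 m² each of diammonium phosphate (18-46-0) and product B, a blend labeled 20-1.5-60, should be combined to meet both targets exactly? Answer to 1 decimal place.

With a, b = lb per 100 m² of diammonium phosphate and product B:
P₂O₅: 0.46·a + 0.015·b = 0.39
N: 0.18·a + 0.2·b = 1.22
Eliminate b: (row1) − 0.015/0.2·(row2) → 0.4465·a = 0.2985, so a = 0.668533.
Then b = (1.22 − 0.18·0.668533) / 0.2 = 5.49832.

0.7 lb diammonium phosphate, 5.5 lb product B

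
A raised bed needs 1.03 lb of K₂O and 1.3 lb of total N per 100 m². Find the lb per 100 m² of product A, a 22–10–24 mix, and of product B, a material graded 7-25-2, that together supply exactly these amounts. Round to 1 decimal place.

Let a = lb of product A, b = lb of product B (per 100 m²).
K₂O: 0.24·a + 0.02·b = 1.03
N: 0.22·a + 0.07·b = 1.3
Eliminate a: (row1) − 0.24/0.22·(row2) → -0.0563636·b = -0.388182, so b = 6.8871.
Back-substitute: a = (1.03 − 0.02·6.8871) / 0.24 = 3.71774.

3.7 lb product A, 6.9 lb product B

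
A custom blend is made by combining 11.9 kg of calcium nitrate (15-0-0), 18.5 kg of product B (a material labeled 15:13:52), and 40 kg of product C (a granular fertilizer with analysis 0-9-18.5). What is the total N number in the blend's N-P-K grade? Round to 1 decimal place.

Total mass = 11.9 + 18.5 + 40 = 70.4 kg.
N mass = 15%×11.9 + 15%×18.5 + 0%×40 = 4.56 kg.
% N = 4.56 / 70.4 = 6.47727%.

6.5% N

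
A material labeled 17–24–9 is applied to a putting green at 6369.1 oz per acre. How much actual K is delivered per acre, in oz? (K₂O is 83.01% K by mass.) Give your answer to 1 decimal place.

475.8 oz K per acre

K₂O per acre = 6369.1 × 9% = 573.219 oz.
Elemental K = 573.219 × 0.8301 = 475.829 oz per acre.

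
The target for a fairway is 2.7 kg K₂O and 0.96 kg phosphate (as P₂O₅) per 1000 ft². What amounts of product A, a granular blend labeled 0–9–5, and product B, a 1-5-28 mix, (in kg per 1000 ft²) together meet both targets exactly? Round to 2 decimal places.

Per-1000 ft² balance (a = product A, b = product B):
K₂O: 0.05·a + 0.28·b = 2.7
P₂O₅: 0.09·a + 0.05·b = 0.96
Eliminate a: (row1) − 0.05/0.09·(row2) → 0.252222·b = 2.16667, so b = 8.59031.
Back-substitute: a = (2.7 − 0.28·8.59031) / 0.05 = 5.89427.

5.89 kg product A, 8.59 kg product B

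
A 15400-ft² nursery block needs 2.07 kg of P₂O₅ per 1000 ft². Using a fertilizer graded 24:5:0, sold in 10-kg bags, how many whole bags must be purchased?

64 bags

Product per 1000 ft² = 2.07 / 5% = 41.4 kg.
Total product = 41.4 × 15400 / 1000 = 637.56 kg.
Bags = ⌈637.56 / 10⌉ = 64.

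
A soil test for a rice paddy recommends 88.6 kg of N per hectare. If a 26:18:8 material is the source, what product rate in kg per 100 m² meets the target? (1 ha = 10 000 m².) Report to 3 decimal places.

Product per hectare = 88.6 / 26% = 340.769 kg.
Convert to per 100 m²: 340.769 × 0.01 = 3.40769 kg.

3.408 kg of product per hundred sq m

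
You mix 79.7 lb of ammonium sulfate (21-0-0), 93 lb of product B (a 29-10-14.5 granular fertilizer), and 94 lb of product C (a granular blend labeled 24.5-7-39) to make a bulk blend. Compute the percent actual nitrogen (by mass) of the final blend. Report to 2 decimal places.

Total mass = 79.7 + 93 + 94 = 266.7 lb.
N mass = 21%×79.7 + 29%×93 + 24.5%×94 = 66.737 lb.
% N = 66.737 / 266.7 = 25.0232%.

25.02% N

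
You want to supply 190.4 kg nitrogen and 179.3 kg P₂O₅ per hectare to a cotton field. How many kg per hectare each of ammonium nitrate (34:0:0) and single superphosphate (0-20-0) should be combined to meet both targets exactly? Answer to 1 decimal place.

Let a = kg of ammonium nitrate, b = kg of single superphosphate (per hectare).
N: 0.34·a + 0·b = 190.4
P₂O₅: 0·a + 0.2·b = 179.3
Solving simultaneously: a = 560, b = 896.5.

560.0 kg ammonium nitrate, 896.5 kg single superphosphate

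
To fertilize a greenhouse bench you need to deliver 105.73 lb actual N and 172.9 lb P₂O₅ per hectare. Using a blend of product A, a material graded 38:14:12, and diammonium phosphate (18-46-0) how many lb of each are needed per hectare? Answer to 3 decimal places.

117.071 lb product A, 340.239 lb diammonium phosphate

With a, b = lb per hectare of product A and diammonium phosphate:
N: 0.38·a + 0.18·b = 105.73
P₂O₅: 0.14·a + 0.46·b = 172.9
Eliminate b: (row1) − 0.18/0.46·(row2) → 0.325217·a = 38.0735, so a = 117.0709.
Then b = (172.9 − 0.14·117.0709) / 0.46 = 340.2393.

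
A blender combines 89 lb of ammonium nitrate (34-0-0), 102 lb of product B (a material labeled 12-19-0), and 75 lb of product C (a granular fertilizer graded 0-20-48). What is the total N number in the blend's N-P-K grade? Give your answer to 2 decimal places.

15.98% N

Total mass = 89 + 102 + 75 = 266 lb.
N mass = 34%×89 + 12%×102 + 0%×75 = 42.5 lb.
% N = 42.5 / 266 = 15.9774%.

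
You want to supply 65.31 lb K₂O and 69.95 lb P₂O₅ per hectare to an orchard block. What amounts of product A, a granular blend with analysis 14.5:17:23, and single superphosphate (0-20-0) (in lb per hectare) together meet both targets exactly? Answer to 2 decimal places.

Let a = lb of product A, b = lb of single superphosphate (per hectare).
K₂O: 0.23·a + 0·b = 65.31
P₂O₅: 0.17·a + 0.2·b = 69.95
Solving simultaneously: a = 283.957, b = 108.387.

283.96 lb product A, 108.39 lb single superphosphate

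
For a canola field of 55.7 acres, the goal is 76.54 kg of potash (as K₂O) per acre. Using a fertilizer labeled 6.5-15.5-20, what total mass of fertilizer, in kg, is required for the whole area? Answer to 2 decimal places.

Product per acre = 76.54 / 20% = 382.7 kg.
Total product = 382.7 × 55.7 = 21316.39 kg.

21316.39 kg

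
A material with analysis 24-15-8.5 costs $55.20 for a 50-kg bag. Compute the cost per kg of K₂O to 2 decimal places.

$12.99 per kg K₂O

K₂O in bag = 50 × 8.5% = 4.25 kg.
Cost per kg K₂O = $55.20 / 4.25 = $12.9882.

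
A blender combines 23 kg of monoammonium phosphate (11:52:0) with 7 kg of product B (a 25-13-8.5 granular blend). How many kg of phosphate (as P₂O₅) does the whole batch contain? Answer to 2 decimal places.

12.87 kg P₂O₅

P₂O₅ mass = 52%×23 + 13%×7 = 12.87 kg.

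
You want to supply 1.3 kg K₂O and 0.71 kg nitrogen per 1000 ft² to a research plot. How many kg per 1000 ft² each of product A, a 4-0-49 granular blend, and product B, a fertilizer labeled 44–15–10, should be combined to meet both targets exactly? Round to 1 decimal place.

2.4 kg product A, 1.4 kg product B

With a, b = kg per 1000 ft² of product A and product B:
K₂O: 0.49·a + 0.1·b = 1.3
N: 0.04·a + 0.44·b = 0.71
Solving simultaneously: a = 2.36767, b = 1.39839.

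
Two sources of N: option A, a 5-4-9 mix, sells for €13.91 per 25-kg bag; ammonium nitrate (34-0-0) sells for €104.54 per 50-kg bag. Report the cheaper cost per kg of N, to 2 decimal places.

€6.15 per kg N (ammonium nitrate)

option A: N per bag = 25 × 5% = 1.25 kg; cost = 13.91 / 1.25 = €11.1280/kg N.
ammonium nitrate: N per bag = 50 × 34% = 17 kg; cost = 104.54 / 17 = €6.1494/kg N.
ammonium nitrate is cheaper.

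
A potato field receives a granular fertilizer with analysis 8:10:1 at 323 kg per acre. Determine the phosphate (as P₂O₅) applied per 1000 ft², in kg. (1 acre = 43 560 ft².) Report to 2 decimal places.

P₂O₅ per acre = 323 × 10% = 32.3 kg.
Convert to per 1000 ft²: 32.3 × 0.0229568 = 0.741506 kg.

0.74 kg P₂O₅ per thousand sq ft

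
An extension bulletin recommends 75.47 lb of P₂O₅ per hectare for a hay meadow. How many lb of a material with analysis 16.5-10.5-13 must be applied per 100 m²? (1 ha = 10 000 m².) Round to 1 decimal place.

Product per hectare = 75.47 / 10.5% = 718.762 lb.
Convert to per 100 m²: 718.762 × 0.01 = 7.18762 lb.

7.2 lb of product per hundred sq m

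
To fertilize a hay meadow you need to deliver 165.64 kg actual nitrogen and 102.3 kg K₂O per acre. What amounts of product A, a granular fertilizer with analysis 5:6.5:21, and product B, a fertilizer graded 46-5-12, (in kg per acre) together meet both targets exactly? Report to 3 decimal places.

Let a = kg of product A, b = kg of product B (per acre).
N: 0.05·a + 0.46·b = 165.64
K₂O: 0.21·a + 0.12·b = 102.3
From row1: a = (165.64 − 0.46·b) / 0.05.
Into row2: 0.21·(165.64 − 0.46·b)/0.05 + 0.12·b = 102.3 → b = 327.4768, a = 300.0132.

300.013 kg product A, 327.477 kg product B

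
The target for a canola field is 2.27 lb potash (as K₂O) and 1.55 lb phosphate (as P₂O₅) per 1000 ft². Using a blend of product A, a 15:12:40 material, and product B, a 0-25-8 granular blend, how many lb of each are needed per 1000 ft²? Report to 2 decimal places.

With a, b = lb per 1000 ft² of product A and product B:
K₂O: 0.4·a + 0.08·b = 2.27
P₂O₅: 0.12·a + 0.25·b = 1.55
Eliminate b: (row1) − 0.08/0.25·(row2) → 0.3616·a = 1.774, so a = 4.90597.
Then b = (1.55 − 0.12·4.90597) / 0.25 = 3.84513.

4.91 lb product A, 3.85 lb product B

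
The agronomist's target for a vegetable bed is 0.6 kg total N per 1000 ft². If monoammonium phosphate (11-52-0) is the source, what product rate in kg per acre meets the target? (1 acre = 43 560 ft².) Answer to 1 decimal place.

Product per 1000 ft² = 0.6 / 11% = 5.45455 kg.
Convert to per acre: 5.45455 × 43.56 = 237.6 kg.

237.6 kg of product per acre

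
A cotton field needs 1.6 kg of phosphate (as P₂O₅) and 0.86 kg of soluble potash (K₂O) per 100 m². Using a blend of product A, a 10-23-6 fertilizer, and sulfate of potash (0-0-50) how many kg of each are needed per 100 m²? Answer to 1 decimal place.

Let a = kg of product A, b = kg of sulfate of potash (per 100 m²).
P₂O₅: 0.23·a + 0·b = 1.6
K₂O: 0.06·a + 0.5·b = 0.86
From row1: a = (1.6 − 0·b) / 0.23.
Into row2: 0.06·(1.6 − 0·b)/0.23 + 0.5·b = 0.86 → b = 0.885217, a = 6.95652.

7.0 kg product A, 0.9 kg sulfate of potash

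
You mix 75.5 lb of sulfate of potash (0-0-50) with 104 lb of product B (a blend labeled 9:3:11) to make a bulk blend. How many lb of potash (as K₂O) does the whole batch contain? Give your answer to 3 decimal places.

K₂O mass = 50%×75.5 + 11%×104 = 49.19 lb.

49.190 lb K₂O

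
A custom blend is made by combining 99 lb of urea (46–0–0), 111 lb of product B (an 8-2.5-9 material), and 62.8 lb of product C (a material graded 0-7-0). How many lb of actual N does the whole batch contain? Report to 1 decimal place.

54.4 lb N

N mass = 46%×99 + 8%×111 + 0%×62.8 = 54.42 lb.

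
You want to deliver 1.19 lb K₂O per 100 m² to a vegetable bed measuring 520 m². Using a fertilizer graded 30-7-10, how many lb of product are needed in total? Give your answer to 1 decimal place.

Product per 100 m² = 1.19 / 10% = 11.9 lb.
Total product = 11.9 × 520 / 100 = 61.88 lb.

61.9 lb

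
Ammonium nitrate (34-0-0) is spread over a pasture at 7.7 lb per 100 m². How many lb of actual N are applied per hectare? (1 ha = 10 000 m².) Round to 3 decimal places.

nitrogen per 100 m² = 7.7 × 34% = 2.618 lb.
Convert to per hectare: 2.618 × 100 = 261.8 lb.

261.800 lb N per hectare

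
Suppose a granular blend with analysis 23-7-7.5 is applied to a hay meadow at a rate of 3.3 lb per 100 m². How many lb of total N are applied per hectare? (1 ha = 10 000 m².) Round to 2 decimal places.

75.90 lb N per hectare

nitrogen per 100 m² = 3.3 × 23% = 0.759 lb.
Convert to per hectare: 0.759 × 100 = 75.9 lb.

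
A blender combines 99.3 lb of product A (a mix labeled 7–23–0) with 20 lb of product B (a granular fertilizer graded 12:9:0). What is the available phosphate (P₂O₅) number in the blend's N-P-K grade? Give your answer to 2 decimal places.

Total mass = 99.3 + 20 = 119.3 lb.
P₂O₅ mass = 23%×99.3 + 9%×20 = 24.639 lb.
% P₂O₅ = 24.639 / 119.3 = 20.653%.

20.65% P₂O₅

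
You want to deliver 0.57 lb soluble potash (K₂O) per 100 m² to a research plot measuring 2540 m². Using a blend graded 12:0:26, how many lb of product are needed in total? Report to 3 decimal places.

55.685 lb

Product per 100 m² = 0.57 / 26% = 2.19231 lb.
Total product = 2.19231 × 2540 / 100 = 55.6846 lb.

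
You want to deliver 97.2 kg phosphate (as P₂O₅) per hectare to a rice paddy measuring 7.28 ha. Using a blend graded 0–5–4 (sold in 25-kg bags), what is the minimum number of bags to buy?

567 bags

Product per hectare = 97.2 / 5% = 1944 kg.
Total product = 1944 × 7.28 = 14152.3 kg.
Bags = ⌈14152.3 / 25⌉ = 567.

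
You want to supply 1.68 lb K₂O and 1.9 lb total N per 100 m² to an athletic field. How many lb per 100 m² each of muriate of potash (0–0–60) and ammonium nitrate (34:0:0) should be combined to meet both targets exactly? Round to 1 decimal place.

With a, b = lb per 100 m² of muriate of potash and ammonium nitrate:
K₂O: 0.6·a + 0·b = 1.68
N: 0·a + 0.34·b = 1.9
Solving simultaneously: a = 2.8, b = 5.58824.

2.8 lb muriate of potash, 5.6 lb ammonium nitrate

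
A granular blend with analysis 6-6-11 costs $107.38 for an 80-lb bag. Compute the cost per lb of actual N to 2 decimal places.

N in bag = 80 × 6% = 4.8 lb.
Cost per lb N = $107.38 / 4.8 = $22.3708.

$22.37 per lb N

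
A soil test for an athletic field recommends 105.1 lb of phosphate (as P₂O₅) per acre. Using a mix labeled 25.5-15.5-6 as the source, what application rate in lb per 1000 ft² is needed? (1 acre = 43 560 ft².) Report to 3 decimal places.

15.566 lb of product per thousand sq ft

Product per acre = 105.1 / 15.5% = 678.065 lb.
Convert to per 1000 ft²: 678.065 × 0.0229568 = 15.5662 lb.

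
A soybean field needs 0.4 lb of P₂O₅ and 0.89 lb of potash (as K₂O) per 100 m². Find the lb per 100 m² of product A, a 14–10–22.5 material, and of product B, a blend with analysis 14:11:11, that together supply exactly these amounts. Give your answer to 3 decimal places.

3.920 lb product A, 0.073 lb product B

Let a = lb of product A, b = lb of product B (per 100 m²).
P₂O₅: 0.1·a + 0.11·b = 0.4
K₂O: 0.225·a + 0.11·b = 0.89
Eliminate a: (row1) − 0.1/0.225·(row2) → 0.0611111·b = 0.00444444, so b = 0.0727273.
Back-substitute: a = (0.4 − 0.11·0.0727273) / 0.1 = 3.92.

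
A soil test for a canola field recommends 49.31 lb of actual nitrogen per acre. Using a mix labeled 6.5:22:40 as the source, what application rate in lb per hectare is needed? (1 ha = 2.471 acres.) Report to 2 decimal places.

Product per acre = 49.31 / 6.5% = 758.615 lb.
Convert to per hectare: 758.615 × 2.471 = 1874.539 lb.

1874.54 lb of product per hectare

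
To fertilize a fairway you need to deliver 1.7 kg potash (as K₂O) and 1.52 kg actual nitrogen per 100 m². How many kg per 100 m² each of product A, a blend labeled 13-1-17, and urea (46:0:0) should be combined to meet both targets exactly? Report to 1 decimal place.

Let a = kg of product A, b = kg of urea (per 100 m²).
K₂O: 0.17·a + 0·b = 1.7
N: 0.13·a + 0.46·b = 1.52
From row1: a = (1.7 − 0·b) / 0.17.
Into row2: 0.13·(1.7 − 0·b)/0.17 + 0.46·b = 1.52 → b = 0.478261, a = 10.

10.0 kg product A, 0.5 kg urea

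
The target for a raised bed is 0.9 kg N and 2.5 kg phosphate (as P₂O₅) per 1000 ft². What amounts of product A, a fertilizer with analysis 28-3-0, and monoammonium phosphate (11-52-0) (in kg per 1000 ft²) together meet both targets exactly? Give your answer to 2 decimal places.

1.36 kg product A, 4.73 kg monoammonium phosphate

Let a = kg of product A, b = kg of monoammonium phosphate (per 1000 ft²).
N: 0.28·a + 0.11·b = 0.9
P₂O₅: 0.03·a + 0.52·b = 2.5
Eliminate a: (row1) − 0.28/0.03·(row2) → -4.74333·b = -22.4333, so b = 4.72944.
Back-substitute: a = (0.9 − 0.11·4.72944) / 0.28 = 1.35629.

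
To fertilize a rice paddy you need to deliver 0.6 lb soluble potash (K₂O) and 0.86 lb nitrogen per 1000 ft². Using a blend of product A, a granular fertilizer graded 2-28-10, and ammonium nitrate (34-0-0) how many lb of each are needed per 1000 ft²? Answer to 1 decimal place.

6.0 lb product A, 2.2 lb ammonium nitrate

Per-1000 ft² balance (a = product A, b = ammonium nitrate):
K₂O: 0.1·a + 0·b = 0.6
N: 0.02·a + 0.34·b = 0.86
Solving simultaneously: a = 6, b = 2.17647.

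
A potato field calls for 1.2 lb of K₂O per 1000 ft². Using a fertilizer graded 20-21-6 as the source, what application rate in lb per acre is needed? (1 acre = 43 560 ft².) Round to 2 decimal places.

Product per 1000 ft² = 1.2 / 6% = 20 lb.
Convert to per acre: 20 × 43.56 = 871.2 lb.

871.20 lb of product per acre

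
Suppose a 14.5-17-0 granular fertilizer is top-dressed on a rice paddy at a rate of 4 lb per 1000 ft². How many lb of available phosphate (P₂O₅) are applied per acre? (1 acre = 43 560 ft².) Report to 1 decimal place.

P₂O₅ per 1000 ft² = 4 × 17% = 0.68 lb.
Convert to per acre: 0.68 × 43.56 = 29.6208 lb.

29.6 lb P₂O₅ per acre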